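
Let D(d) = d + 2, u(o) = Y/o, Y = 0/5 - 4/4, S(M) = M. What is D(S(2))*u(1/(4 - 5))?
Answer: 4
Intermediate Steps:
Y = -1 (Y = 0*(⅕) - 4*¼ = 0 - 1 = -1)
u(o) = -1/o
D(d) = 2 + d
D(S(2))*u(1/(4 - 5)) = (2 + 2)*(-1/(1/(4 - 5))) = 4*(-1/(1/(-1))) = 4*(-1/(-1)) = 4*(-1*(-1)) = 4*1 = 4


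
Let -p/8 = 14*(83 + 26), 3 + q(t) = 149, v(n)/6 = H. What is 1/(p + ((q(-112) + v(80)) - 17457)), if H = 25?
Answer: -1/29369 ≈ -3.4050e-5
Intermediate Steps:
v(n) = 150 (v(n) = 6*25 = 150)
q(t) = 146 (q(t) = -3 + 149 = 146)
p = -12208 (p = -112*(83 + 26) = -112*109 = -8*1526 = -12208)
1/(p + ((q(-112) + v(80)) - 17457)) = 1/(-12208 + ((146 + 150) - 17457)) = 1/(-12208 + (296 - 17457)) = 1/(-12208 - 17161) = 1/(-29369) = -1/29369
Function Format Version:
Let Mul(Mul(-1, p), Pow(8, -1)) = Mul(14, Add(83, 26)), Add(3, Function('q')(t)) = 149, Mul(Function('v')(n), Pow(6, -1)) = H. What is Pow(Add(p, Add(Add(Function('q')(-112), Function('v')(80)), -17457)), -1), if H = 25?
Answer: Rational(-1, 29369) ≈ -3.4050e-5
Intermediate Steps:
Function('v')(n) = 150 (Function('v')(n) = Mul(6, 25) = 150)
Function('q')(t) = 146 (Function('q')(t) = Add(-3, 149) = 146)
p = -12208 (p = Mul(-8, Mul(14, Add(83, 26))) = Mul(-8, Mul(14, 109)) = Mul(-8, 1526) = -12208)
Pow(Add(p, Add(Add(Function('q')(-112), Function('v')(80)), -17457)), -1) = Pow(Add(-12208, Add(Add(146, 150), -17457)), -1) = Pow(Add(-12208, Add(296, -17457)), -1) = Pow(Add(-12208, -17161), -1) = Pow(-29369, -1) = Rational(-1, 29369)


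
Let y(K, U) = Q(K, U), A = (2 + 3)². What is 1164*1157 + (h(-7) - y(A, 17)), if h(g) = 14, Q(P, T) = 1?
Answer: 1346761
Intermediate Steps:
A = 25 (A = 5² = 25)
y(K, U) = 1
1164*1157 + (h(-7) - y(A, 17)) = 1164*1157 + (14 - 1*1) = 1346748 + (14 - 1) = 1346748 + 13 = 1346761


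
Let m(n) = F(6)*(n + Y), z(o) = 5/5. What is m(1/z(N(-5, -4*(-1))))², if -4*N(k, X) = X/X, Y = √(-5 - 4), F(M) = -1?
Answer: -8 + 6*I ≈ -8.0 + 6.0*I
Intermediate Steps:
Y = 3*I (Y = √(-9) = 3*I ≈ 3.0*I)
N(k, X) = -¼ (N(k, X) = -X/(4*X) = -¼*1 = -¼)
z(o) = 1 (z(o) = 5*(⅕) = 1)
m(n) = -n - 3*I (m(n) = -(n + 3*I) = -n - 3*I)
m(1/z(N(-5, -4*(-1))))² = (-1/1 - 3*I)² = (-1*1 - 3*I)² = (-1 - 3*I)²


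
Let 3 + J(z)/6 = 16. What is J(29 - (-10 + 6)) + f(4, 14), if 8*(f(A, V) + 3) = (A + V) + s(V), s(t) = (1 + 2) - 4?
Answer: 617/8 ≈ 77.125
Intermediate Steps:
J(z) = 78 (J(z) = -18 + 6*16 = -18 + 96 = 78)
s(t) = -1 (s(t) = 3 - 4 = -1)
f(A, V) = -25/8 + A/8 + V/8 (f(A, V) = -3 + ((A + V) - 1)/8 = -3 + (-1 + A + V)/8 = -3 + (-⅛ + A/8 + V/8) = -25/8 + A/8 + V/8)
J(29 - (-10 + 6)) + f(4, 14) = 78 + (-25/8 + (⅛)*4 + (⅛)*14) = 78 + (-25/8 + ½ + 7/4) = 78 - 7/8 = 617/8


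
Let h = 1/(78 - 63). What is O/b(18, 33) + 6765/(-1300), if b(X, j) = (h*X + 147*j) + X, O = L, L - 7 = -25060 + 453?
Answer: -21642301/2110420 ≈ -10.255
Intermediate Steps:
L = -24600 (L = 7 + (-25060 + 453) = 7 - 24607 = -24600)
h = 1/15 ≈ 0.066667
O = -24600
b(X, j) = 147*j + 16*X/15 (b(X, j) = (X/15 + 147*j) + X = (147*j + X/15) + X = 147*j + 16*X/15)
O/b(18, 33) + 6765/(-1300) = -24600/(147*33 + (16/15)*18) + 6765/(-1300) = -24600/(4851 + 96/5) + 6765*(-1/1300) = -24600/24351/5 - 1353/260 = -24600*5/24351 - 1353/260 = -41000/8117 - 1353/260 = -21642301/2110420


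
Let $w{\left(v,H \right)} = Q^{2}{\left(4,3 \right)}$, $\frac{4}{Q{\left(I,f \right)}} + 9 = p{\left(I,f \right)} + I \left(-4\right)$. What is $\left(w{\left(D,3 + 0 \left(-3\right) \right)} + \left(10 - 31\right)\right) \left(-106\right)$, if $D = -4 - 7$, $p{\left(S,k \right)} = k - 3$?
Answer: $\frac{1389554}{625} \approx 2223.3$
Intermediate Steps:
$p{\left(S,k \right)} = -3 + k$ ($p{\left(S,k \right)} = k - 3 = -3 + k$)
$D = -11$ ($D = -4 - 7 = -11$)
$Q{\left(I,f \right)} = \frac{4}{-12 + f - 4 I}$ ($Q{\left(I,f \right)} = \frac{4}{-9 + \left(\left(-3 + f\right) + I \left(-4\right)\right)} = \frac{4}{-9 - \left(3 - f + 4 I\right)} = \frac{4}{-12 + f - 4 I}$)
$w{\left(v,H \right)} = \frac{16}{625}$ ($w{\left(v,H \right)} = \left(\frac{4}{-12 + 3 - 16}\right)^{2} = \left(\frac{4}{-25}\right)^{2} = \left(4 \left(- \frac{1}{25}\right)\right)^{2} = \left(- \frac{4}{25}\right)^{2} = \frac{16}{625}$)
$\left(w{\left(D,3 + 0 \left(-3\right) \right)} + \left(10 - 31\right)\right) \left(-106\right) = \left(\frac{16}{625} + \left(10 - 31\right)\right) \left(-106\right) = \left(\frac{16}{625} - 21\right) \left(-106\right) = \left(- \frac{13109}{625}\right) \left(-106\right) = \frac{1389554}{625}$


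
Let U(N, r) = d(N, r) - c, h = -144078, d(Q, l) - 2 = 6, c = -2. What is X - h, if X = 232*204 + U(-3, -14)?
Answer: 191416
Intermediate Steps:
d(Q, l) = 8 (d(Q, l) = 2 + 6 = 8)
U(N, r) = 10 (U(N, r) = 8 - 1*(-2) = 8 + 2 = 10)
X = 47338 (X = 232*204 + 10 = 47328 + 10 = 47338)
X - h = 47338 - 1*(-144078) = 47338 + 144078 = 191416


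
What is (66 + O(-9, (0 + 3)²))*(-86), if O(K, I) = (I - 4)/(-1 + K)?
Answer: -5633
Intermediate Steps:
O(K, I) = (-4 + I)/(-1 + K)
(66 + O(-9, (0 + 3)²))*(-86) = (66 + (-4 + (0 + 3)²)/(-1 - 9))*(-86) = (66 + (-4 + 3²)/(-10))*(-86) = (66 - (-4 + 9)/10)*(-86) = (66 - ⅒*5)*(-86) = (66 - ½)*(-86) = (131/2)*(-86) = -5633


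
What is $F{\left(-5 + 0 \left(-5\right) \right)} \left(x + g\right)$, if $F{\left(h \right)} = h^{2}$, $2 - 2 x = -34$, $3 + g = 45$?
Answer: $1500$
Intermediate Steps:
$g = 42$ ($g = -3 + 45 = 42$)
$x = 18$ ($x = 1 - -17 = 1 + 17 = 18$)
$F{\left(-5 + 0 \left(-5\right) \right)} \left(x + g\right) = \left(-5 + 0 \left(-5\right)\right)^{2} \left(18 + 42\right) = \left(-5 + 0\right)^{2} \cdot 60 = \left(-5\right)^{2} \cdot 60 = 25 \cdot 60 = 1500$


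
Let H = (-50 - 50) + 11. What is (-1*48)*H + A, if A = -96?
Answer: 4176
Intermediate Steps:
H = -89 (H = -100 + 11 = -89)
(-1*48)*H + A = -1*48*(-89) - 96 = -48*(-89) - 96 = 4272 - 96 = 4176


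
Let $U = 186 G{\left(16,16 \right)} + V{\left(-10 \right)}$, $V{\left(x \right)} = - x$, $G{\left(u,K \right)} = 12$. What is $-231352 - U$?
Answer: $-233594$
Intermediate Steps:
$U = 2242$ ($U = 186 \cdot 12 - -10 = 2232 + 10 = 2242$)
$-231352 - U = -231352 - 2242 = -233594$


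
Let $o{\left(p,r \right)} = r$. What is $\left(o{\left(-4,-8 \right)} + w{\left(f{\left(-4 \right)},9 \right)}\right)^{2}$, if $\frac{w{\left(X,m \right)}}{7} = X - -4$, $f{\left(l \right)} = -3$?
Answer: $1$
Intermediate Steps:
$w{\left(X,m \right)} = 28 + 7 X$ ($w{\left(X,m \right)} = 7 \left(X - -4\right) = 7 \left(X + 4\right) = 7 \left(4 + X\right) = 28 + 7 X$)
$\left(o{\left(-4,-8 \right)} + w{\left(f{\left(-4 \right)},9 \right)}\right)^{2} = \left(-8 + \left(28 + 7 \left(-3\right)\right)\right)^{2} = \left(-8 + \left(28 - 21\right)\right)^{2} = \left(-8 + 7\right)^{2} = \left(-1\right)^{2} = 1$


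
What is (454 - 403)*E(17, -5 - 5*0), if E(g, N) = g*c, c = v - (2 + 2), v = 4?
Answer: 0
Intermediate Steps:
c = 0 (c = 4 - (2 + 2) = 4 - 1*4 = 4 - 4 = 0)
E(g, N) = 0 (E(g, N) = g*0 = 0)
(454 - 403)*E(17, -5 - 5*0) = (454 - 403)*0 = 51*0 = 0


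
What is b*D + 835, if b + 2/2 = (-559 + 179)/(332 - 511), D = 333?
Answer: 216398/179 ≈ 1208.9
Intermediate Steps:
b = 201/179 (b = -1 + (-559 + 179)/(332 - 511) = -1 - 380/(-179) = -1 - 380*(-1/179) = -1 + 380/179 = 201/179 ≈ 1.1229)
b*D + 835 = (201/179)*333 + 835 = 66933/179 + 835 = 216398/179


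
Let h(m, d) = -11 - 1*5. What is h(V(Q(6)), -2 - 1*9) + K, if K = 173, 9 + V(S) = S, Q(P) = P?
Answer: 157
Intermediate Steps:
V(S) = -9 + S
h(m, d) = -16 (h(m, d) = -11 - 5 = -16)
h(V(Q(6)), -2 - 1*9) + K = -16 + 173 = 157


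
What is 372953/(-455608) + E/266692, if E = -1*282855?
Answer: -57083645579/30376752184 ≈ -1.8792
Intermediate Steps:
E = -282855
372953/(-455608) + E/266692 = 372953/(-455608) - 282855/266692 = 372953*(-1/455608) - 282855*1/266692 = -372953/455608 - 282855/266692 = -57083645579/30376752184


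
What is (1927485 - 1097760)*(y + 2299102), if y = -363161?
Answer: 1606298646225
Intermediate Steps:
(1927485 - 1097760)*(y + 2299102) = (1927485 - 1097760)*(-363161 + 2299102) = 829725*1935941 = 1606298646225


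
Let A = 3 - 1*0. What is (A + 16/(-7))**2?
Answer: 25/49 ≈ 0.51020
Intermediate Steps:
A = 3 (A = 3 + 0 = 3)
(A + 16/(-7))**2 = (3 + 16/(-7))**2 = (3 + 16*(-1/7))**2 = (3 - 16/7)**2 = (5/7)**2 = 25/49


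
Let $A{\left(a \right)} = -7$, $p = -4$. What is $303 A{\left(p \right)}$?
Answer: $-2121$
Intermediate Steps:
$303 A{\left(p \right)} = 303 \left(-7\right) = -2121$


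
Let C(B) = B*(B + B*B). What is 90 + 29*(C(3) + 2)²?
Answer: 41966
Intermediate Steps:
C(B) = B*(B + B²)
90 + 29*(C(3) + 2)² = 90 + 29*(3²*(1 + 3) + 2)² = 90 + 29*(9*4 + 2)² = 90 + 29*(36 + 2)² = 90 + 29*38² = 90 + 29*1444 = 90 + 41876 = 41966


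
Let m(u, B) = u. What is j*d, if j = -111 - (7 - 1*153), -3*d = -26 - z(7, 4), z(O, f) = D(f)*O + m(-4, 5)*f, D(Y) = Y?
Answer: 1330/3 ≈ 443.33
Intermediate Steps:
z(O, f) = -4*f + O*f (z(O, f) = f*O - 4*f = O*f - 4*f = -4*f + O*f)
d = 38/3 (d = -(-26 - 4*(-4 + 7))/3 = -(-26 - 4*3)/3 = -(-26 - 1*12)/3 = -(-26 - 12)/3 = -⅓*(-38) = 38/3 ≈ 12.667)
j = 35 (j = -111 - (7 - 153) = -111 - 1*(-146) = -111 + 146 = 35)
j*d = 35*(38/3) = 1330/3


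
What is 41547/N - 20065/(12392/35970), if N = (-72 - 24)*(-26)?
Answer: -75039305099/1288768 ≈ -58226.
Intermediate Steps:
N = 2496 (N = -96*(-26) = 2496)
41547/N - 20065/(12392/35970) = 41547/2496 - 20065/(12392/35970) = 41547*(1/2496) - 20065/(12392*(1/35970)) = 13849/832 - 20065/6196/17985 = 13849/832 - 20065*17985/6196 = 13849/832 - 360869025/6196 = -75039305099/1288768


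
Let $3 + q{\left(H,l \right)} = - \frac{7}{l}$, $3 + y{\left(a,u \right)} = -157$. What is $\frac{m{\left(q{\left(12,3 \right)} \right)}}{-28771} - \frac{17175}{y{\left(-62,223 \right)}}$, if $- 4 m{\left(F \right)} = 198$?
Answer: $\frac{98829969}{920672} \approx 107.35$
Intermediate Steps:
$y{\left(a,u \right)} = -160$ ($y{\left(a,u \right)} = -3 - 157 = -160$)
$q{\left(H,l \right)} = -3 - \frac{7}{l}$
$m{\left(F \right)} = - \frac{99}{2}$ ($m{\left(F \right)} = \left(- \frac{1}{4}\right) 198 = - \frac{99}{2}$)
$\frac{m{\left(q{\left(12,3 \right)} \right)}}{-28771} - \frac{17175}{y{\left(-62,223 \right)}} = - \frac{99}{2 \left(-28771\right)} - \frac{17175}{-160} = \left(- \frac{99}{2}\right) \left(- \frac{1}{28771}\right) - - \frac{3435}{32} = \frac{99}{57542} + \frac{3435}{32} = \frac{98829969}{920672}$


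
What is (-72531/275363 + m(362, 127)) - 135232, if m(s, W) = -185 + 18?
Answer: -37283947368/275363 ≈ -1.3540e+5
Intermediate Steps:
m(s, W) = -167
(-72531/275363 + m(362, 127)) - 135232 = (-72531/275363 - 167) - 135232 = -46058152/275363 - 135232 = -37283947368/275363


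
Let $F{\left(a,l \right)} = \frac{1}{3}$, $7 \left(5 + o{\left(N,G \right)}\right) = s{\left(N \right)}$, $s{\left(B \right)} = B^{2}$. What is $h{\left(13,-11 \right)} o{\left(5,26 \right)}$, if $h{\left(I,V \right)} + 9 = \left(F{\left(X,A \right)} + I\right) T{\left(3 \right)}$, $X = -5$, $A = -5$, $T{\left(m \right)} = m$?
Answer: $- \frac{310}{7} \approx -44.286$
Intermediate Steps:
$o{\left(N,G \right)} = -5 + \frac{N^{2}}{7}$
$F{\left(a,l \right)} = \frac{1}{3}$
$h{\left(I,V \right)} = -8 + 3 I$ ($h{\left(I,V \right)} = -9 + \left(\frac{1}{3} + I\right) 3 = -9 + \left(1 + 3 I\right) = -8 + 3 I$)
$h{\left(13,-11 \right)} o{\left(5,26 \right)} = \left(-8 + 3 \cdot 13\right) \left(-5 + \frac{5^{2}}{7}\right) = \left(-8 + 39\right) \left(-5 + \frac{1}{7} \cdot 25\right) = 31 \left(-5 + \frac{25}{7}\right) = 31 \left(- \frac{10}{7}\right) = - \frac{310}{7}$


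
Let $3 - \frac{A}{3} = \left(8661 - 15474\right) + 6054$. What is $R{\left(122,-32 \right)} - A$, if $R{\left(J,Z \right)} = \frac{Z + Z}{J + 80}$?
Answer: $- \frac{230918}{101} \approx -2286.3$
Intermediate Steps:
$R{\left(J,Z \right)} = \frac{2 Z}{80 + J}$
$A = 2286$ ($A = 9 - 3 \left(\left(8661 - 15474\right) + 6054\right) = 9 - 3 \left(-6813 + 6054\right) = 9 - -2277 = 9 + 2277 = 2286$)
$R{\left(122,-32 \right)} - A = 2 \left(-32\right) \frac{1}{80 + 122} - 2286 = 2 \left(-32\right) \frac{1}{202} - 2286 = - \frac{32}{101} - 2286 = - \frac{230918}{101}$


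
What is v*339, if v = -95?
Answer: -32205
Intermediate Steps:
v*339 = -95*339 = -32205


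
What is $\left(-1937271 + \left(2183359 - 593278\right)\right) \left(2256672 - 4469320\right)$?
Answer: $768209259120$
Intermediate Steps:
$\left(-1937271 + \left(2183359 - 593278\right)\right) \left(2256672 - 4469320\right) = \left(-1937271 + 1590081\right) \left(-2212648\right) = \left(-347190\right) \left(-2212648\right) = 768209259120$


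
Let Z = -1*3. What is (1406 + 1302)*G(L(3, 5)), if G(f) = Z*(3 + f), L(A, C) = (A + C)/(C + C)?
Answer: -154356/5 ≈ -30871.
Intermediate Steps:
Z = -3
L(A, C) = (A + C)/(2*C) (L(A, C) = (A + C)/((2*C)) = (A + C)*(1/(2*C)) = (A + C)/(2*C))
G(f) = -9 - 3*f (G(f) = -3*(3 + f) = -9 - 3*f)
(1406 + 1302)*G(L(3, 5)) = (1406 + 1302)*(-9 - 3*(3 + 5)/(2*5)) = 2708*(-9 - 3*8/(2*5)) = 2708*(-9 - 3*⅘) = 2708*(-9 - 12/5) = 2708*(-57/5) = -154356/5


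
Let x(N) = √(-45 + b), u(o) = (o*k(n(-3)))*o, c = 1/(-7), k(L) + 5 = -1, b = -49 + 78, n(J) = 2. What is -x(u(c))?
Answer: -4*I ≈ -4.0*I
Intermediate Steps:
b = 29
k(L) = -6 (k(L) = -5 - 1 = -6)
c = -⅐ ≈ -0.14286
u(o) = -6*o² (u(o) = (o*(-6))*o = (-6*o)*o = -6*o²)
x(N) = 4*I (x(N) = √(-45 + 29) = √(-16) = 4*I)
-x(u(c)) = -4*I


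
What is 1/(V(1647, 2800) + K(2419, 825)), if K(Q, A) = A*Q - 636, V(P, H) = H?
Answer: 1/1997839 ≈ 5.0054e-7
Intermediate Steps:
K(Q, A) = -636 + A*Q
1/(V(1647, 2800) + K(2419, 825)) = 1/(2800 + (-636 + 825*2419)) = 1/(2800 + (-636 + 1995675)) = 1/(2800 + 1995039) = 1/1997839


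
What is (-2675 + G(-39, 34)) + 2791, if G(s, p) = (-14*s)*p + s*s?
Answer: 20201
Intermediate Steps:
G(s, p) = s² - 14*p*s (G(s, p) = -14*p*s + s² = s² - 14*p*s)
(-2675 + G(-39, 34)) + 2791 = (-2675 - 39*(-39 - 14*34)) + 2791 = (-2675 - 39*(-39 - 476)) + 2791 = (-2675 - 39*(-515)) + 2791 = (-2675 + 20085) + 2791 = 17410 + 2791 = 20201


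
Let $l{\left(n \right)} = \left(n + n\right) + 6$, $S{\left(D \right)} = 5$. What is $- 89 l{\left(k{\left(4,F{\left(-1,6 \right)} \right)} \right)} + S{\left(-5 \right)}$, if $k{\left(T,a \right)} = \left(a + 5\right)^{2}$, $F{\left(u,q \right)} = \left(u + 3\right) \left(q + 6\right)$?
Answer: $-150227$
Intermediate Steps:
$F{\left(u,q \right)} = \left(3 + u\right) \left(6 + q\right)$
$k{\left(T,a \right)} = \left(5 + a\right)^{2}$
$l{\left(n \right)} = 6 + 2 n$ ($l{\left(n \right)} = 2 n + 6 = 6 + 2 n$)
$- 89 l{\left(k{\left(4,F{\left(-1,6 \right)} \right)} \right)} + S{\left(-5 \right)} = - 89 \left(6 + 2 \left(5 + \left(18 + 3 \cdot 6 + 6 \left(-1\right) + 6 \left(-1\right)\right)\right)^{2}\right) + 5 = - 89 \left(6 + 2 \left(5 + \left(18 + 18 - 6 - 6\right)\right)^{2}\right) + 5 = - 89 \left(6 + 2 \left(5 + 24\right)^{2}\right) + 5 = - 89 \left(6 + 2 \cdot 29^{2}\right) + 5 = - 89 \left(6 + 2 \cdot 841\right) + 5 = - 89 \left(6 + 1682\right) + 5 = \left(-89\right) 1688 + 5 = -150232 + 5 = -150227$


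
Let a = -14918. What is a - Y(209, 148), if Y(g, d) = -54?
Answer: -14864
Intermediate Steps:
a - Y(209, 148) = -14918 - 1*(-54) = -14918 + 54 = -14864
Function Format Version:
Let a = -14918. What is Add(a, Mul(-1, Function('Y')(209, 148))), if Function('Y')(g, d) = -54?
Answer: -14864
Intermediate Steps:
Add(a, Mul(-1, Function('Y')(209, 148))) = Add(-14918, Mul(-1, -54)) = Add(-14918, 54) = -14864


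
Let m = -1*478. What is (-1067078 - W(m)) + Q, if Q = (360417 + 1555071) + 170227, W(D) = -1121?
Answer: 1019758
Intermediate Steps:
m = -478
Q = 2085715 (Q = 1915488 + 170227 = 2085715)
(-1067078 - W(m)) + Q = (-1067078 - 1*(-1121)) + 2085715 = (-1067078 + 1121) + 2085715 = -1065957 + 2085715 = 1019758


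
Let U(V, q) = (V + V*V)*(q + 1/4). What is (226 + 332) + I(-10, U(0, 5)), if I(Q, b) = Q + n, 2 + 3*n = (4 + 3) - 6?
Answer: 1643/3 ≈ 547.67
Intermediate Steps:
U(V, q) = (¼ + q)*(V + V²) (U(V, q) = (V + V²)*(q + ¼) = (V + V²)*(¼ + q) = (¼ + q)*(V + V²))
n = -⅓ (n = -⅔ + ((4 + 3) - 6)/3 = -⅔ + (7 - 6)/3 = -⅔ + (⅓)*1 = -⅔ + ⅓ = -⅓ ≈ -0.33333)
I(Q, b) = -⅓ + Q (I(Q, b) = Q - ⅓ = -⅓ + Q)
(226 + 332) + I(-10, U(0, 5)) = (226 + 332) + (-⅓ - 10) = 558 - 31/3 = 1643/3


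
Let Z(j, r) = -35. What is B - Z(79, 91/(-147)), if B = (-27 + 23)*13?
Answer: -17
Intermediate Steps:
B = -52 (B = -4*13 = -52)
B - Z(79, 91/(-147)) = -52 - 1*(-35) = -52 + 35 = -17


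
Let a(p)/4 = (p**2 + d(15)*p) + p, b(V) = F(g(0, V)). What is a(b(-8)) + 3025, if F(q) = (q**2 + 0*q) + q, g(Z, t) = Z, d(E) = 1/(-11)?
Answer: 3025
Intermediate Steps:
d(E) = -1/11
F(q) = q + q**2 (F(q) = (q**2 + 0) + q = q**2 + q = q + q**2)
b(V) = 0 (b(V) = 0*(1 + 0) = 0*1 = 0)
a(p) = 4*p**2 + 40*p/11 (a(p) = 4*((p**2 - p/11) + p) = 4*(p**2 + 10*p/11) = 4*p**2 + 40*p/11)
a(b(-8)) + 3025 = (4/11)*0*(10 + 11*0) + 3025 = (4/11)*0*(10 + 0) + 3025 = (4/11)*0*10 + 3025 = 0 + 3025 = 3025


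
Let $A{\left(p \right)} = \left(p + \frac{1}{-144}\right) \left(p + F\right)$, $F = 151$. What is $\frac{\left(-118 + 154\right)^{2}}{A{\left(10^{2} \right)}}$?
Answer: $\frac{186624}{3614149} \approx 0.051637$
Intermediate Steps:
$A{\left(p \right)} = \left(151 + p\right) \left(- \frac{1}{144} + p\right)$ ($A{\left(p \right)} = \left(p + \frac{1}{-144}\right) \left(p + 151\right) = \left(p - \frac{1}{144}\right) \left(151 + p\right) = \left(- \frac{1}{144} + p\right) \left(151 + p\right) = \left(151 + p\right) \left(- \frac{1}{144} + p\right)$)
$\frac{\left(-118 + 154\right)^{2}}{A{\left(10^{2} \right)}} = \frac{\left(-118 + 154\right)^{2}}{- \frac{151}{144} + \left(10^{2}\right)^{2} + \frac{21743 \cdot 10^{2}}{144}} = \frac{36^{2}}{- \frac{151}{144} + 100^{2} + \frac{21743}{144} \cdot 100} = \frac{1296}{- \frac{151}{144} + 10000 + \frac{543575}{36}} = \frac{1296}{\frac{3614149}{144}} = 1296 \cdot \frac{144}{3614149} = \frac{186624}{3614149}$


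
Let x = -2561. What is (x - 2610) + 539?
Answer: -4632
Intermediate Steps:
(x - 2610) + 539 = (-2561 - 2610) + 539 = -5171 + 539 = -4632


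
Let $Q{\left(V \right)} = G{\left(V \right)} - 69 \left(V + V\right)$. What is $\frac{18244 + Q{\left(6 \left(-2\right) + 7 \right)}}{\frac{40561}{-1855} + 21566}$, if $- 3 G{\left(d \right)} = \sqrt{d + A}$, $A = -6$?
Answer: $\frac{35122570}{39964369} - \frac{1855 i \sqrt{11}}{119893107} \approx 0.87885 - 5.1315 \cdot 10^{-5} i$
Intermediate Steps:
$G{\left(d \right)} = - \frac{\sqrt{-6 + d}}{3}$ ($G{\left(d \right)} = - \frac{\sqrt{d - 6}}{3} = - \frac{\sqrt{-6 + d}}{3}$)
$Q{\left(V \right)} = - 138 V - \frac{\sqrt{-6 + V}}{3}$ ($Q{\left(V \right)} = - \frac{\sqrt{-6 + V}}{3} - 69 \left(V + V\right) = - \frac{\sqrt{-6 + V}}{3} - 69 \cdot 2 V = - \frac{\sqrt{-6 + V}}{3} - 138 V = - 138 V - \frac{\sqrt{-6 + V}}{3}$)
$\frac{18244 + Q{\left(6 \left(-2\right) + 7 \right)}}{\frac{40561}{-1855} + 21566} = \frac{18244 - \left(138 \left(6 \left(-2\right) + 7\right) + \frac{\sqrt{-6 + \left(6 \left(-2\right) + 7\right)}}{3}\right)}{\frac{40561}{-1855} + 21566} = \frac{18244 - \left(138 \left(-12 + 7\right) + \frac{\sqrt{-6 + \left(-12 + 7\right)}}{3}\right)}{40561 \left(- \frac{1}{1855}\right) + 21566} = \frac{18244 - \left(-690 + \frac{\sqrt{-6 - 5}}{3}\right)}{- \frac{40561}{1855} + 21566} = \frac{18244 + \left(690 - \frac{\sqrt{-11}}{3}\right)}{\frac{39964369}{1855}} = \left(18244 + \left(690 - \frac{i \sqrt{11}}{3}\right)\right) \frac{1855}{39964369} = \left(18934 - \frac{i \sqrt{11}}{3}\right) \frac{1855}{39964369} = \frac{35122570}{39964369} - \frac{1855 i \sqrt{11}}{119893107}$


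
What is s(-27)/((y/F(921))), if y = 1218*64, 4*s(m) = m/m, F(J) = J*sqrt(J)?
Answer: 307*sqrt(921)/103936 ≈ 0.089640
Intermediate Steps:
F(J) = J**(3/2)
s(m) = 1/4 (s(m) = (m/m)/4 = (1/4)*1 = 1/4)
y = 77952
s(-27)/((y/F(921))) = 1/(4*((77952/(921**(3/2))))) = 1/(4*((77952/((921*sqrt(921)))))) = 1/(4*((77952*(sqrt(921)/848241)))) = 1/(4*((25984*sqrt(921)/282747))) = (307*sqrt(921)/25984)/4 = 307*sqrt(921)/103936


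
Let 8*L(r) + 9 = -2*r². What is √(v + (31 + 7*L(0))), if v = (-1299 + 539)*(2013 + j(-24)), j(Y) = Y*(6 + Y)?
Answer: I*√29730830/4 ≈ 1363.2*I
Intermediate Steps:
L(r) = -9/8 - r²/4 (L(r) = -9/8 + (-2*r²)/8 = -9/8 - r²/4)
v = -1858200 (v = (-1299 + 539)*(2013 - 24*(6 - 24)) = -760*(2013 - 24*(-18)) = -760*(2013 + 432) = -760*2445 = -1858200)
√(v + (31 + 7*L(0))) = √(-1858200 + (31 + 7*(-9/8 - ¼*0²))) = √(-1858200 + (31 + 7*(-9/8 - ¼*0))) = √(-1858200 + (31 + 7*(-9/8 + 0))) = √(-1858200 + (31 + 7*(-9/8))) = √(-1858200 + (31 - 63/8)) = √(-1858200 + 185/8) = √(-14865415/8) = I*√29730830/4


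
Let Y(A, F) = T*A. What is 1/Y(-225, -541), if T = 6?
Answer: -1/1350 ≈ -0.00074074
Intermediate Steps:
Y(A, F) = 6*A
1/Y(-225, -541) = 1/(6*(-225)) = 1/(-1350) = -1/1350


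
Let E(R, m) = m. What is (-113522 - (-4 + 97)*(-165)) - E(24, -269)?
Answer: -97908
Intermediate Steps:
(-113522 - (-4 + 97)*(-165)) - E(24, -269) = (-113522 - (-4 + 97)*(-165)) - 1*(-269) = (-113522 - 93*(-165)) + 269 = (-113522 - 1*(-15345)) + 269 = (-113522 + 15345) + 269 = -98177 + 269 = -97908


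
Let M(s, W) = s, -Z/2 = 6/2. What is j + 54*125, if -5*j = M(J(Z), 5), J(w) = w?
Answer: 33756/5 ≈ 6751.2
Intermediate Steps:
Z = -6 (Z = -12/2 = -2*3 = -6)
j = 6/5 (j = -1/5*(-6) = 6/5 ≈ 1.2000)
j + 54*125 = 6/5 + 54*125 = 6/5 + 6750 = 33756/5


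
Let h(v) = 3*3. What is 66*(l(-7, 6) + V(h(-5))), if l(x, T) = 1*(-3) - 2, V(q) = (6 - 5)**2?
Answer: -264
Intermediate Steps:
h(v) = 9
V(q) = 1 (V(q) = 1**2 = 1)
l(x, T) = -5 (l(x, T) = -3 - 2 = -5)
66*(l(-7, 6) + V(h(-5))) = 66*(-5 + 1) = 66*(-4) = -264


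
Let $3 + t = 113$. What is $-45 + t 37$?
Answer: $4025$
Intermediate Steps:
$t = 110$ ($t = -3 + 113 = 110$)
$-45 + t 37 = -45 + 110 \cdot 37 = -45 + 4070 = 4025$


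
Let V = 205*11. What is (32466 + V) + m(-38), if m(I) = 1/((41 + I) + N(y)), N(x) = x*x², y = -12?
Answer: 59893724/1725 ≈ 34721.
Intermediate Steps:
V = 2255
N(x) = x³
m(I) = 1/(-1687 + I) (m(I) = 1/((41 + I) + (-12)³) = 1/((41 + I) - 1728) = 1/(-1687 + I))
(32466 + V) + m(-38) = (32466 + 2255) + 1/(-1687 - 38) = 34721 + 1/(-1725) = 34721 - 1/1725 = 59893724/1725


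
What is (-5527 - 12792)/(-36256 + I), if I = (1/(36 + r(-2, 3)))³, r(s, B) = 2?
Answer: 1005200168/1989439231 ≈ 0.50527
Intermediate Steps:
I = 1/54872 (I = (1/(36 + 2))³ = (1/38)³ = 1/54872 ≈ 1.8224e-5)
(-5527 - 12792)/(-36256 + I) = (-5527 - 12792)/(-36256 + 1/54872) = -18319/(-1989439231/54872) = -18319*(-54872/1989439231) = 1005200168/1989439231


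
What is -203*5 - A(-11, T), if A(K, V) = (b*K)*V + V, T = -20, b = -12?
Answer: 1645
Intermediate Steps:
A(K, V) = V - 12*K*V (A(K, V) = (-12*K)*V + V = -12*K*V + V = V - 12*K*V)
-203*5 - A(-11, T) = -203*5 - (-20)*(1 - 12*(-11)) = -1015 - (-20)*(1 + 132) = -1015 - (-20)*133 = -1015 - 1*(-2660) = -1015 + 2660 = 1645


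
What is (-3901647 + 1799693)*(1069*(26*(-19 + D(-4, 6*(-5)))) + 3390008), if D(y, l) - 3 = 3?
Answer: -6366158652444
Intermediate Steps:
D(y, l) = 6 (D(y, l) = 3 + 3 = 6)
(-3901647 + 1799693)*(1069*(26*(-19 + D(-4, 6*(-5)))) + 3390008) = (-3901647 + 1799693)*(1069*(26*(-19 + 6)) + 3390008) = -2101954*(1069*(26*(-13)) + 3390008) = -2101954*(1069*(-338) + 3390008) = -2101954*(-361322 + 3390008) = -2101954*3028686 = -6366158652444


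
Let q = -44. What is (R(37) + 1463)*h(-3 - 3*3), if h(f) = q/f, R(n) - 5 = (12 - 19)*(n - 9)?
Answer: 4664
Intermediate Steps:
R(n) = 68 - 7*n (R(n) = 5 + (12 - 19)*(n - 9) = 5 - 7*(-9 + n) = 5 + (63 - 7*n) = 68 - 7*n)
h(f) = -44/f
(R(37) + 1463)*h(-3 - 3*3) = ((68 - 7*37) + 1463)*(-44/(-3 - 3*3)) = ((68 - 259) + 1463)*(-44/(-3 - 9)) = (-191 + 1463)*(-44/(-12)) = 1272*(-44*(-1/12)) = 1272*(11/3) = 4664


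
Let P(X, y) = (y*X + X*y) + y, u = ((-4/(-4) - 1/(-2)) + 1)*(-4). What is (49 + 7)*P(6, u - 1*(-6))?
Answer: -2912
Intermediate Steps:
u = -10 (u = ((-4*(-¼) - 1*(-½)) + 1)*(-4) = ((1 + ½) + 1)*(-4) = (3/2 + 1)*(-4) = (5/2)*(-4) = -10)
P(X, y) = y + 2*X*y (P(X, y) = (X*y + X*y) + y = 2*X*y + y = y + 2*X*y)
(49 + 7)*P(6, u - 1*(-6)) = (49 + 7)*((-10 - 1*(-6))*(1 + 2*6)) = 56*((-10 + 6)*(1 + 12)) = 56*(-4*13) = 56*(-52) = -2912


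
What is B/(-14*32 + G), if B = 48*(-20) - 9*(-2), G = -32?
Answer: 157/80 ≈ 1.9625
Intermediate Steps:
B = -942 (B = -960 + 18 = -942)
B/(-14*32 + G) = -942/(-14*32 - 32) = -942/(-448 - 32) = -942/(-480) = -942*(-1/480) = 157/80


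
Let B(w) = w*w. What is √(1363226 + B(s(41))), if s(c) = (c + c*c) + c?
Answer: √4471395 ≈ 2114.6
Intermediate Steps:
s(c) = c² + 2*c (s(c) = (c + c²) + c = c² + 2*c)
B(w) = w²
√(1363226 + B(s(41))) = √(1363226 + (41*(2 + 41))²) = √(1363226 + (41*43)²) = √(1363226 + 1763²) = √(1363226 + 3108169) = √4471395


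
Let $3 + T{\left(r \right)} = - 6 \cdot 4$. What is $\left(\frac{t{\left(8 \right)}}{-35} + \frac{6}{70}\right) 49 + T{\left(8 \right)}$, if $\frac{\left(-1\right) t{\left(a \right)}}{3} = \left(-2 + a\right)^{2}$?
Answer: $\frac{642}{5} \approx 128.4$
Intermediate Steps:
$t{\left(a \right)} = - 3 \left(-2 + a\right)^{2}$
$T{\left(r \right)} = -27$ ($T{\left(r \right)} = -3 - 6 \cdot 4 = -3 - 24 = -27$)
$\left(\frac{t{\left(8 \right)}}{-35} + \frac{6}{70}\right) 49 + T{\left(8 \right)} = \left(\frac{\left(-3\right) \left(-2 + 8\right)^{2}}{-35} + \frac{6}{70}\right) 49 - 27 = \left(- 3 \cdot 6^{2} \left(- \frac{1}{35}\right) + 6 \cdot \frac{1}{70}\right) 49 - 27 = \left(\left(-3\right) 36 \left(- \frac{1}{35}\right) + \frac{3}{35}\right) 49 - 27 = \left(\left(-108\right) \left(- \frac{1}{35}\right) + \frac{3}{35}\right) 49 - 27 = \left(\frac{108}{35} + \frac{3}{35}\right) 49 - 27 = \frac{111}{35} \cdot 49 - 27 = \frac{777}{5} - 27 = \frac{642}{5}$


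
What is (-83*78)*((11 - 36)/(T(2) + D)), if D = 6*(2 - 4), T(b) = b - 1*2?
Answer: -26975/2 ≈ -13488.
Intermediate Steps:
T(b) = -2 + b (T(b) = b - 2 = -2 + b)
D = -12 (D = 6*(-2) = -12)
(-83*78)*((11 - 36)/(T(2) + D)) = (-83*78)*((11 - 36)/((-2 + 2) - 12)) = -(-161850)/(0 - 12) = -(-161850)/(-12) = -(-161850)*(-1)/12 = -6474*25/12 = -26975/2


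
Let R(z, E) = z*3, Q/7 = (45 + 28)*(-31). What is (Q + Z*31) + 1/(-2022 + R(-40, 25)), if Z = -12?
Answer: -34728247/2142 ≈ -16213.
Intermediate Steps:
Q = -15841 (Q = 7*((45 + 28)*(-31)) = 7*(73*(-31)) = 7*(-2263) = -15841)
R(z, E) = 3*z
(Q + Z*31) + 1/(-2022 + R(-40, 25)) = (-15841 - 12*31) + 1/(-2022 + 3*(-40)) = (-15841 - 372) + 1/(-2022 - 120) = -16213 + 1/(-2142) = -16213 - 1/2142 = -34728247/2142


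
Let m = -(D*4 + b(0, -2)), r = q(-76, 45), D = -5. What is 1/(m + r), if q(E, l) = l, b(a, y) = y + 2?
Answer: 1/65 ≈ 0.015385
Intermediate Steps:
b(a, y) = 2 + y
r = 45
m = 20 (m = -(-5*4 + (2 - 2)) = -(-20 + 0) = -1*(-20) = 20)
1/(m + r) = 1/(20 + 45) = 1/65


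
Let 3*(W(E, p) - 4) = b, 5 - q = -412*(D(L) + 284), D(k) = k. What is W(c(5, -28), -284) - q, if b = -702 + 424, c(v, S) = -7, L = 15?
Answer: -369845/3 ≈ -1.2328e+5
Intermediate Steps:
q = 123193 (q = 5 - (-412)*(15 + 284) = 5 - (-412)*299 = 5 - 1*(-123188) = 5 + 123188 = 123193)
b = -278
W(E, p) = -266/3 (W(E, p) = 4 + (⅓)*(-278) = 4 - 278/3 = -266/3)
W(c(5, -28), -284) - q = -266/3 - 1*123193 = -266/3 - 123193 = -369845/3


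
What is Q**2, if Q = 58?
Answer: 3364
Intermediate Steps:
Q**2 = 58**2 = 3364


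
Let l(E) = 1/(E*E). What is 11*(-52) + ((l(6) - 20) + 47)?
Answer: -19619/36 ≈ -544.97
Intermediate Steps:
l(E) = E⁻² (l(E) = 1/(E²) = E⁻²)
11*(-52) + ((l(6) - 20) + 47) = 11*(-52) + ((6⁻² - 20) + 47) = -572 + ((1/36 - 20) + 47) = -572 + (-719/36 + 47) = -572 + 973/36 = -19619/36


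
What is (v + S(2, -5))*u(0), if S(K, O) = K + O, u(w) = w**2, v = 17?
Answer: 0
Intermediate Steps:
(v + S(2, -5))*u(0) = (17 + (2 - 5))*0**2 = (17 - 3)*0 = 14*0 = 0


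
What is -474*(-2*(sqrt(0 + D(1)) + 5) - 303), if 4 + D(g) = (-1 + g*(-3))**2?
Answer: 148362 + 1896*sqrt(3) ≈ 1.5165e+5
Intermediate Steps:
D(g) = -4 + (-1 - 3*g)**2 (D(g) = -4 + (-1 + g*(-3))**2 = -4 + (-1 - 3*g)**2)
-474*(-2*(sqrt(0 + D(1)) + 5) - 303) = -474*(-2*(sqrt(0 + (-4 + (1 + 3*1)**2)) + 5) - 303) = -474*(-2*(sqrt(0 + (-4 + (1 + 3)**2)) + 5) - 303) = -474*(-2*(sqrt(0 + (-4 + 4**2)) + 5) - 303) = -474*(-2*(sqrt(0 + (-4 + 16)) + 5) - 303) = -474*(-2*(sqrt(0 + 12) + 5) - 303) = -474*(-2*(sqrt(12) + 5) - 303) = -474*(-2*(2*sqrt(3) + 5) - 303) = -474*(-2*(5 + 2*sqrt(3)) - 303) = -474*((-10 - 4*sqrt(3)) - 303) = -474*(-313 - 4*sqrt(3)) = 148362 + 1896*sqrt(3)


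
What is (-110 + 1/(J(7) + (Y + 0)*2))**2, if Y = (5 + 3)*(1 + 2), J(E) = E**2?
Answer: 113827561/9409 ≈ 12098.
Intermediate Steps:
Y = 24 (Y = 8*3 = 24)
(-110 + 1/(J(7) + (Y + 0)*2))**2 = (-110 + 1/(7**2 + (24 + 0)*2))**2 = (-110 + 1/(49 + 24*2))**2 = (-110 + 1/(49 + 48))**2 = (-110 + 1/97)**2 = (-10669/97)**2 = 113827561/9409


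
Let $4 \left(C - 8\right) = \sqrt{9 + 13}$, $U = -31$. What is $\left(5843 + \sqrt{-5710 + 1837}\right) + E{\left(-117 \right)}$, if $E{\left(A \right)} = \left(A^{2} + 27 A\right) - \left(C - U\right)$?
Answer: $16334 - \frac{\sqrt{22}}{4} + i \sqrt{3873} \approx 16333.0 + 62.233 i$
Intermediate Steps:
$C = 8 + \frac{\sqrt{22}}{4}$ ($C = 8 + \frac{\sqrt{9 + 13}}{4} = 8 + \frac{\sqrt{22}}{4} \approx 9.1726$)
$E{\left(A \right)} = -39 + A^{2} + 27 A - \frac{\sqrt{22}}{4}$ ($E{\left(A \right)} = \left(A^{2} + 27 A\right) - \left(39 + \frac{\sqrt{22}}{4}\right) = -39 + A^{2} + 27 A - \frac{\sqrt{22}}{4}$)
$\left(5843 + \sqrt{-5710 + 1837}\right) + E{\left(-117 \right)} = \left(5843 + \sqrt{-5710 + 1837}\right) + \left(-39 + \left(-117\right)^{2} + 27 \left(-117\right) - \frac{\sqrt{22}}{4}\right) = \left(5843 + \sqrt{-3873}\right) - \left(-10491 + \frac{\sqrt{22}}{4}\right) = \left(5843 + i \sqrt{3873}\right) + \left(10491 - \frac{\sqrt{22}}{4}\right) = 16334 - \frac{\sqrt{22}}{4} + i \sqrt{3873}$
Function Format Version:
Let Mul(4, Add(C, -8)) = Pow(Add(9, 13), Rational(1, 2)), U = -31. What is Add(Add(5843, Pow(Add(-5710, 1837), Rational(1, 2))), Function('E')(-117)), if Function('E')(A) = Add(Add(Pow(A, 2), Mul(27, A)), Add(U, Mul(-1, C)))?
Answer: Add(16334, Mul(Rational(-1, 4), Pow(22, Rational(1, 2))), Mul(I, Pow(3873, Rational(1, 2)))) ≈ Add(16333., Mul(62.233, I))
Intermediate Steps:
C = Add(8, Mul(Rational(1, 4), Pow(22, Rational(1, 2)))) (C = Add(8, Mul(Rational(1, 4), Pow(Add(9, 13), Rational(1, 2)))) = Add(8, Mul(Rational(1, 4), Pow(22, Rational(1, 2)))) ≈ 9.1726)
Function('E')(A) = Add(-39, Pow(A, 2), Mul(27, A), Mul(Rational(-1, 4), Pow(22, Rational(1, 2)))) (Function('E')(A) = Add(Add(Pow(A, 2), Mul(27, A)), Add(-31, Mul(-1, Add(8, Mul(Rational(1, 4), Pow(22, Rational(1, 2))))))) = Add(Add(Pow(A, 2), Mul(27, A)), Add(-31, Add(-8, Mul(Rational(-1, 4), Pow(22, Rational(1, 2)))))) = Add(Add(Pow(A, 2), Mul(27, A)), Add(-39, Mul(Rational(-1, 4), Pow(22, Rational(1, 2))))) = Add(-39, Pow(A, 2), Mul(27, A), Mul(Rational(-1, 4), Pow(22, Rational(1, 2)))))
Add(Add(5843, Pow(Add(-5710, 1837), Rational(1, 2))), Function('E')(-117)) = Add(Add(5843, Pow(Add(-5710, 1837), Rational(1, 2))), Add(-39, Pow(-117, 2), Mul(27, -117), Mul(Rational(-1, 4), Pow(22, Rational(1, 2))))) = Add(Add(5843, Pow(-3873, Rational(1, 2))), Add(-39, 13689, -3159, Mul(Rational(-1, 4), Pow(22, Rational(1, 2))))) = Add(Add(5843, Mul(I, Pow(3873, Rational(1, 2)))), Add(10491, Mul(Rational(-1, 4), Pow(22, Rational(1, 2))))) = Add(16334, Mul(Rational(-1, 4), Pow(22, Rational(1, 2))), Mul(I, Pow(3873, Rational(1, 2))))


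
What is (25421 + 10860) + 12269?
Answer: 48550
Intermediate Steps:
(25421 + 10860) + 12269 = 36281 + 12269 = 48550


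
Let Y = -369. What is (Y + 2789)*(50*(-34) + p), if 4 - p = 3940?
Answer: -13639120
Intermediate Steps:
p = -3936 (p = 4 - 1*3940 = 4 - 3940 = -3936)
(Y + 2789)*(50*(-34) + p) = (-369 + 2789)*(50*(-34) - 3936) = 2420*(-1700 - 3936) = 2420*(-5636) = -13639120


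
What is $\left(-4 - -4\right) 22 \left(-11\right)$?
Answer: $0$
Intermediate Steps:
$\left(-4 - -4\right) 22 \left(-11\right) = \left(-4 + 4\right) 22 \left(-11\right) = 0 \cdot 22 \left(-11\right) = 0 \left(-11\right) = 0$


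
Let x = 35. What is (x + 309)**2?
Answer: 118336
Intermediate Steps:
(x + 309)**2 = (35 + 309)**2 = 344**2 = 118336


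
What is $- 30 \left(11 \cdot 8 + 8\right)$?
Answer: $-2880$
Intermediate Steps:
$- 30 \left(11 \cdot 8 + 8\right) = - 30 \left(88 + 8\right) = \left(-30\right) 96 = -2880$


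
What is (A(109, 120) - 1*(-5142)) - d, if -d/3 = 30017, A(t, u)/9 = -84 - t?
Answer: 93456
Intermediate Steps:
A(t, u) = -756 - 9*t (A(t, u) = 9*(-84 - t) = -756 - 9*t)
d = -90051 (d = -3*30017 = -90051)
(A(109, 120) - 1*(-5142)) - d = ((-756 - 9*109) - 1*(-5142)) - 1*(-90051) = ((-756 - 981) + 5142) + 90051 = (-1737 + 5142) + 90051 = 3405 + 90051 = 93456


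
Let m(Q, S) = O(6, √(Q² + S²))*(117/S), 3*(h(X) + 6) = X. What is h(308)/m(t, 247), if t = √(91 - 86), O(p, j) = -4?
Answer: -2755/54 ≈ -51.018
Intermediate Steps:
h(X) = -6 + X/3
t = √5 ≈ 2.2361
m(Q, S) = -468/S
h(308)/m(t, 247) = (-6 + (⅓)*308)/((-468/247)) = (-6 + 308/3)/((-468*1/247)) = 290/(3*(-36/19)) = (290/3)*(-19/36) = -2755/54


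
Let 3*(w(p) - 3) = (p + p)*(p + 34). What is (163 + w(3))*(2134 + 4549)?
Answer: 1603920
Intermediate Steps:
w(p) = 3 + 2*p*(34 + p)/3 (w(p) = 3 + ((p + p)*(p + 34))/3 = 3 + ((2*p)*(34 + p))/3 = 3 + (2*p*(34 + p))/3 = 3 + 2*p*(34 + p)/3)
(163 + w(3))*(2134 + 4549) = (163 + (3 + (2/3)*3**2 + (68/3)*3))*(2134 + 4549) = (163 + (3 + (2/3)*9 + 68))*6683 = (163 + (3 + 6 + 68))*6683 = (163 + 77)*6683 = 240*6683 = 1603920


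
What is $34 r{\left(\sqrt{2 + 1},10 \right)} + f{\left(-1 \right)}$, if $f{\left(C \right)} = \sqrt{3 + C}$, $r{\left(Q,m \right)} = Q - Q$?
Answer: $\sqrt{2} \approx 1.4142$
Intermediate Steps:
$r{\left(Q,m \right)} = 0$
$34 r{\left(\sqrt{2 + 1},10 \right)} + f{\left(-1 \right)} = 34 \cdot 0 + \sqrt{3 - 1} = 0 + \sqrt{2} = \sqrt{2}$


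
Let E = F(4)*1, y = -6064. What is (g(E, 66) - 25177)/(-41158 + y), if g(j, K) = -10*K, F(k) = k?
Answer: 3691/6746 ≈ 0.54714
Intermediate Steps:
E = 4 (E = 4*1 = 4)
(g(E, 66) - 25177)/(-41158 + y) = (-10*66 - 25177)/(-41158 - 6064) = (-660 - 25177)/(-47222) = -25837*(-1/47222) = 3691/6746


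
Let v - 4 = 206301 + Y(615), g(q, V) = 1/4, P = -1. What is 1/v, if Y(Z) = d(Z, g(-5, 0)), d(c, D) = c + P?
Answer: 1/206919 ≈ 4.8328e-6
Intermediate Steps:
g(q, V) = 1/4
d(c, D) = -1 + c (d(c, D) = c - 1 = -1 + c)
Y(Z) = -1 + Z
v = 206919 (v = 4 + (206301 + (-1 + 615)) = 4 + (206301 + 614) = 4 + 206915 = 206919)
1/v = 1/206919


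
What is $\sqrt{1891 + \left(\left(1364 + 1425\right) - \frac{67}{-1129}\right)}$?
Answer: $\frac{17 \sqrt{20641507}}{1129} \approx 68.411$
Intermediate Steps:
$\sqrt{1891 + \left(\left(1364 + 1425\right) - \frac{67}{-1129}\right)} = \sqrt{1891 + \left(2789 - - \frac{67}{1129}\right)} = \sqrt{1891 + \left(2789 + \frac{67}{1129}\right)} = \sqrt{1891 + \frac{3148848}{1129}} = \sqrt{\frac{5283787}{1129}} = \frac{17 \sqrt{20641507}}{1129}$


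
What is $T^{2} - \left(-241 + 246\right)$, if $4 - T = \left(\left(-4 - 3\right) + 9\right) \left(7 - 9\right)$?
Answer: $59$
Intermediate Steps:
$T = 8$ ($T = 4 - \left(\left(-4 - 3\right) + 9\right) \left(7 - 9\right) = 4 - \left(-7 + 9\right) \left(-2\right) = 4 - 2 \left(-2\right) = 4 - -4 = 4 + 4 = 8$)
$T^{2} - \left(-241 + 246\right) = 8^{2} - \left(-241 + 246\right) = 64 - 5 = 59$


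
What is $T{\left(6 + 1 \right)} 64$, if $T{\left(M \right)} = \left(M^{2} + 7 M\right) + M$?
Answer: $6720$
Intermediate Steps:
$T{\left(M \right)} = M^{2} + 8 M$
$T{\left(6 + 1 \right)} 64 = \left(6 + 1\right) \left(8 + \left(6 + 1\right)\right) 64 = 7 \left(8 + 7\right) 64 = 7 \cdot 15 \cdot 64 = 105 \cdot 64 = 6720$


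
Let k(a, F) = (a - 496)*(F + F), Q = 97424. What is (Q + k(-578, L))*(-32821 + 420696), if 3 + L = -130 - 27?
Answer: 171093214000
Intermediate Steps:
L = -160 (L = -3 + (-130 - 27) = -3 - 157 = -160)
k(a, F) = 2*F*(-496 + a) (k(a, F) = (-496 + a)*(2*F) = 2*F*(-496 + a))
(Q + k(-578, L))*(-32821 + 420696) = (97424 + 2*(-160)*(-496 - 578))*(-32821 + 420696) = (97424 + 2*(-160)*(-1074))*387875 = (97424 + 343680)*387875 = 441104*387875 = 171093214000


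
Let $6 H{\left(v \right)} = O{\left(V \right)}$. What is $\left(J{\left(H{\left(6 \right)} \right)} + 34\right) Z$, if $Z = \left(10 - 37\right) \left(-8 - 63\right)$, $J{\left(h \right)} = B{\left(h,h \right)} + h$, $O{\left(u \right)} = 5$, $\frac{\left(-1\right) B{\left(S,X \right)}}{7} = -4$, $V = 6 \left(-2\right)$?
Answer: $\frac{240903}{2} \approx 1.2045 \cdot 10^{5}$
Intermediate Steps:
$V = -12$
$B{\left(S,X \right)} = 28$ ($B{\left(S,X \right)} = \left(-7\right) \left(-4\right) = 28$)
$H{\left(v \right)} = \frac{5}{6}$ ($H{\left(v \right)} = \frac{1}{6} \cdot 5 = \frac{5}{6}$)
$J{\left(h \right)} = 28 + h$
$Z = 1917$ ($Z = \left(-27\right) \left(-71\right) = 1917$)
$\left(J{\left(H{\left(6 \right)} \right)} + 34\right) Z = \left(\left(28 + \frac{5}{6}\right) + 34\right) 1917 = \left(\frac{173}{6} + 34\right) 1917 = \frac{377}{6} \cdot 1917 = \frac{240903}{2}$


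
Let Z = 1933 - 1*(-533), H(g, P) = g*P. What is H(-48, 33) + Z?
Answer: 882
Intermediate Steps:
H(g, P) = P*g
Z = 2466 (Z = 1933 + 533 = 2466)
H(-48, 33) + Z = 33*(-48) + 2466 = -1584 + 2466 = 882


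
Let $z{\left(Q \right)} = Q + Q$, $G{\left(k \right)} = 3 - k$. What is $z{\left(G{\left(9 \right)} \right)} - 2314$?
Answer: $-2326$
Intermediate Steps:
$z{\left(Q \right)} = 2 Q$
$z{\left(G{\left(9 \right)} \right)} - 2314 = 2 \left(3 - 9\right) - 2314 = 2 \left(-6\right) - 2314 = -12 - 2314 = -2326$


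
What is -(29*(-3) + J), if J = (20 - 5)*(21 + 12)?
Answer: -408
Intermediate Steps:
J = 495 (J = 15*33 = 495)
-(29*(-3) + J) = -(29*(-3) + 495) = -(-87 + 495) = -1*408 = -408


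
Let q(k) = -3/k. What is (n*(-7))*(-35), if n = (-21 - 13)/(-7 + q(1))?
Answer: 833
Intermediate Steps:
n = 17/5 (n = (-21 - 13)/(-7 - 3/1) = -34/(-7 - 3*1) = -34/(-7 - 3) = -34/(-10) = -34*(-1/10) = 17/5 ≈ 3.4000)
(n*(-7))*(-35) = ((17/5)*(-7))*(-35) = -119/5*(-35) = 833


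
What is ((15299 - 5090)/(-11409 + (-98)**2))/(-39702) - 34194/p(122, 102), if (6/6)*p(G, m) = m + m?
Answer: -34033501482/203042645 ≈ -167.62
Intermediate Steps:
p(G, m) = 2*m (p(G, m) = m + m = 2*m)
((15299 - 5090)/(-11409 + (-98)**2))/(-39702) - 34194/p(122, 102) = ((15299 - 5090)/(-11409 + (-98)**2))/(-39702) - 34194/(2*102) = (10209/(-11409 + 9604))*(-1/39702) - 34194/204 = (10209/(-1805))*(-1/39702) - 34194*1/204 = (10209*(-1/1805))*(-1/39702) - 5699/34 = -10209/1805*(-1/39702) - 5699/34 = 3403/23887370 - 5699/34 = -34033501482/203042645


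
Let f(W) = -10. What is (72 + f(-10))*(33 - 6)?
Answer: 1674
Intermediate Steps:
(72 + f(-10))*(33 - 6) = (72 - 10)*(33 - 6) = 62*27 = 1674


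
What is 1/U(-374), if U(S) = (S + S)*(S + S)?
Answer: 1/559504 ≈ 1.7873e-6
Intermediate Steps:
U(S) = 4*S² (U(S) = (2*S)*(2*S) = 4*S²)
1/U(-374) = 1/(4*(-374)²) = 1/(4*139876) = 1/559504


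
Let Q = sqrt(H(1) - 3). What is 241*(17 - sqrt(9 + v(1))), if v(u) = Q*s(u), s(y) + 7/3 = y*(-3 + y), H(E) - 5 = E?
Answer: 4097 - 241*sqrt(81 - 39*sqrt(3))/3 ≈ 3802.4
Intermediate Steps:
H(E) = 5 + E
s(y) = -7/3 + y*(-3 + y)
Q = sqrt(3) (Q = sqrt((5 + 1) - 3) = sqrt(6 - 3) = sqrt(3) ≈ 1.7320)
v(u) = sqrt(3)*(-7/3 + u**2 - 3*u)
241*(17 - sqrt(9 + v(1))) = 241*(17 - sqrt(9 + sqrt(3)*(-7/3 + 1**2 - 3*1))) = 241*(17 - sqrt(9 + sqrt(3)*(-7/3 + 1 - 3))) = 241*(17 - sqrt(9 + sqrt(3)*(-13/3))) = 241*(17 - sqrt(9 - 13*sqrt(3)/3)) = 4097 - 241*sqrt(9 - 13*sqrt(3)/3)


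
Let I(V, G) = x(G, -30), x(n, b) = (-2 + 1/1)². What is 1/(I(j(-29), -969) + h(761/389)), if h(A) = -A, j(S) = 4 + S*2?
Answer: -389/372 ≈ -1.0457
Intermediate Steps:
j(S) = 4 + 2*S
x(n, b) = 1 (x(n, b) = (-2 + 1)² = (-1)² = 1)
I(V, G) = 1
1/(I(j(-29), -969) + h(761/389)) = 1/(1 - 761/389) = 1/(-372/389) = -389/372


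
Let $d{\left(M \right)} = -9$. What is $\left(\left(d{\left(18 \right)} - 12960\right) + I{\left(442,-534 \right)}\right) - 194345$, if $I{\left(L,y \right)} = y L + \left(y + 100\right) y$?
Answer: $-211586$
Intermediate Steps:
$I{\left(L,y \right)} = L y + y \left(100 + y\right)$ ($I{\left(L,y \right)} = L y + \left(100 + y\right) y = L y + y \left(100 + y\right)$)
$\left(\left(d{\left(18 \right)} - 12960\right) + I{\left(442,-534 \right)}\right) - 194345 = \left(\left(-9 - 12960\right) - 534 \left(100 + 442 - 534\right)\right) - 194345 = \left(\left(-9 - 12960\right) - 4272\right) - 194345 = \left(-12969 - 4272\right) - 194345 = -17241 - 194345 = -211586$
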